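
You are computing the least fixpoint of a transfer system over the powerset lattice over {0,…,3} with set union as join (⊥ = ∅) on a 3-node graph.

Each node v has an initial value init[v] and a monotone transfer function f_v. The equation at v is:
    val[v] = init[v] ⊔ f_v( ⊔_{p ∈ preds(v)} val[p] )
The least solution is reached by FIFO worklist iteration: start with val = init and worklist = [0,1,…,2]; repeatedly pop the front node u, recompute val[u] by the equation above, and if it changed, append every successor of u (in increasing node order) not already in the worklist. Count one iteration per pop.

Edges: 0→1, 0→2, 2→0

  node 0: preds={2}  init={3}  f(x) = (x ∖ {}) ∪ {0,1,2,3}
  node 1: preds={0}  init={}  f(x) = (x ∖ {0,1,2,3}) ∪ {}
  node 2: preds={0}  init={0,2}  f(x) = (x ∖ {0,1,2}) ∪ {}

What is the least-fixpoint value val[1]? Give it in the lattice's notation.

Trace (4 dequeues):
  [1] u=0 | in {0,2} | out {0,1,2,3} | prev {3} | push {}
  [2] u=1 | in {0,1,2,3} | out {} | ==
  [3] u=2 | in {0,1,2,3} | out {0,2,3} | prev {0,2} | push {0}
  [4] u=0 | in {0,2,3} | out {0,1,2,3} | ==

Converged values:
  [0] {0,1,2,3}
  [1] {}
  [2] {0,2,3}

{}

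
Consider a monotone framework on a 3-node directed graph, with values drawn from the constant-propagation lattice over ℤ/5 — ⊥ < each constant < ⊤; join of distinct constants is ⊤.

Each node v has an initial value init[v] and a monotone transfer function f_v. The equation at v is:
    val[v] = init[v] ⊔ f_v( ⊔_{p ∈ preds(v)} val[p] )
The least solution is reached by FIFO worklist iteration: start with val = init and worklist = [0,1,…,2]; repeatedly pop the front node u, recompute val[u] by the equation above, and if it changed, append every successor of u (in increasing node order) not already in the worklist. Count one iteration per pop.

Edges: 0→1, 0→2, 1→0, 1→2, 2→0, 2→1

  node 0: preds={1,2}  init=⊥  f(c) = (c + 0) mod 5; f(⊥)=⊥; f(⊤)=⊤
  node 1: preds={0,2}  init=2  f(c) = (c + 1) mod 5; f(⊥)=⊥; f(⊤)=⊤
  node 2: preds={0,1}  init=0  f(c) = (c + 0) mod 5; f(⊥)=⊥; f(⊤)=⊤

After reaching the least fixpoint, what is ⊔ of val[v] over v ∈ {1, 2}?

⊤

Worklist (5 pops):
  #1 pop 0: in=⊤ → ⊤ (was ⊥); enqueue []
  #2 pop 1: in=⊤ → ⊤ (was 2); enqueue [0]
  #3 pop 2: in=⊤ → ⊤ (was 0); enqueue [1]
  #4 pop 0: in=⊤ → ⊤ (no change)
  #5 pop 1: in=⊤ → ⊤ (no change)

Fixpoint:
  val[0] = ⊤
  val[1] = ⊤
  val[2] = ⊤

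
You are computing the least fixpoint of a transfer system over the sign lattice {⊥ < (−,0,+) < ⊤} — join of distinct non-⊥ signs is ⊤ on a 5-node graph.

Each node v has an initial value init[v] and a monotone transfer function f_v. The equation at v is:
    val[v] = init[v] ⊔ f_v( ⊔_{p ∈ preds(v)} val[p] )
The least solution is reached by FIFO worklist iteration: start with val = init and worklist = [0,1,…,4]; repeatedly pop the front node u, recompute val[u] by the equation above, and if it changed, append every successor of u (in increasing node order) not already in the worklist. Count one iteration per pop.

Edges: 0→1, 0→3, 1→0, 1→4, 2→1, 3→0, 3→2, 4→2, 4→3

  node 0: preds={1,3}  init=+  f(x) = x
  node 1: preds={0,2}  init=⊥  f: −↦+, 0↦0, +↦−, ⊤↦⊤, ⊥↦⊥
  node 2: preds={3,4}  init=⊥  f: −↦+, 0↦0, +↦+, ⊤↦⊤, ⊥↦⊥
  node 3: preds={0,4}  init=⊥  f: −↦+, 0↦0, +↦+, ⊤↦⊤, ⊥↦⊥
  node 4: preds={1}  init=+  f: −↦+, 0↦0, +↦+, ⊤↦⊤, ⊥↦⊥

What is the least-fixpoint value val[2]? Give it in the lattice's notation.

Iteration log — 14 steps:
  step 1. node 0  ⊔preds=⊥  new=+  stable
  step 2. node 1  ⊔preds=+  new=−  old=⊥  +wl: 0
  step 3. node 2  ⊔preds=+  new=+  old=⊥  +wl: 1
  step 4. node 3  ⊔preds=+  new=+  old=⊥  +wl: 2
  step 5. node 4  ⊔preds=−  new=+  stable
  step 6. node 0  ⊔preds=⊤  new=⊤  old=+  +wl: 3
  step 7. node 1  ⊔preds=⊤  new=⊤  old=−  +wl: 0,4
  step 8. node 2  ⊔preds=+  new=+  stable
  step 9. node 3  ⊔preds=⊤  new=⊤  old=+  +wl: 2
  step 10. node 0  ⊔preds=⊤  new=⊤  stable
  step 11. node 4  ⊔preds=⊤  new=⊤  old=+  +wl: 3
  step 12. node 2  ⊔preds=⊤  new=⊤  old=+  +wl: 1
  step 13. node 3  ⊔preds=⊤  new=⊤  stable
  step 14. node 1  ⊔preds=⊤  new=⊤  stable

Least fixpoint reached:
  node 0: ⊤
  node 1: ⊤
  node 2: ⊤
  node 3: ⊤
  node 4: ⊤

⊤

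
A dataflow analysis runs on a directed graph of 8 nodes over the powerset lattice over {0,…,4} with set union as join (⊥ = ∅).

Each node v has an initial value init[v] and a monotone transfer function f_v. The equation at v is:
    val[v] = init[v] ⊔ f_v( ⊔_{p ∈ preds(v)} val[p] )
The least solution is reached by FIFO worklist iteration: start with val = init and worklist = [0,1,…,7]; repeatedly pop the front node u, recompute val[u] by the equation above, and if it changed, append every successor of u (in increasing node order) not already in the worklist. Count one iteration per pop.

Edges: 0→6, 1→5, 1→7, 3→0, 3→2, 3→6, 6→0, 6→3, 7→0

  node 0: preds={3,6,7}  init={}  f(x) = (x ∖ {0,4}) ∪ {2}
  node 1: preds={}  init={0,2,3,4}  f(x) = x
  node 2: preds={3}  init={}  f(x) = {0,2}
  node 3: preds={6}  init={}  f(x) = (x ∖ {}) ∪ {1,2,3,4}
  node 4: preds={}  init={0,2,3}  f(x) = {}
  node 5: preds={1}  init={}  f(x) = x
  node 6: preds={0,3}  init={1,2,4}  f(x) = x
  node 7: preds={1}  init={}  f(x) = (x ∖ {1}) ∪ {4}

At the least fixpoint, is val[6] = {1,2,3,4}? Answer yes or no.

yes

Worklist (12 pops):
  #1 pop 0: in={1,2,4} → {1,2} (was {}); enqueue []
  #2 pop 1: in={} → {0,2,3,4} (no change)
  #3 pop 2: in={} → {0,2} (was {}); enqueue []
  #4 pop 3: in={1,2,4} → {1,2,3,4} (was {}); enqueue [0,2]
  #5 pop 4: in={} → {0,2,3} (no change)
  #6 pop 5: in={0,2,3,4} → {0,2,3,4} (was {}); enqueue []
  #7 pop 6: in={1,2,3,4} → {1,2,3,4} (was {1,2,4}); enqueue [3]
  #8 pop 7: in={0,2,3,4} → {0,2,3,4} (was {}); enqueue []
  #9 pop 0: in={0,1,2,3,4} → {1,2,3} (was {1,2}); enqueue [6]
  #10 pop 2: in={1,2,3,4} → {0,2} (no change)
  #11 pop 3: in={1,2,3,4} → {1,2,3,4} (no change)
  #12 pop 6: in={1,2,3,4} → {1,2,3,4} (no change)

Fixpoint:
  val[0] = {1,2,3}
  val[1] = {0,2,3,4}
  val[2] = {0,2}
  val[3] = {1,2,3,4}
  val[4] = {0,2,3}
  val[5] = {0,2,3,4}
  val[6] = {1,2,3,4}
  val[7] = {0,2,3,4}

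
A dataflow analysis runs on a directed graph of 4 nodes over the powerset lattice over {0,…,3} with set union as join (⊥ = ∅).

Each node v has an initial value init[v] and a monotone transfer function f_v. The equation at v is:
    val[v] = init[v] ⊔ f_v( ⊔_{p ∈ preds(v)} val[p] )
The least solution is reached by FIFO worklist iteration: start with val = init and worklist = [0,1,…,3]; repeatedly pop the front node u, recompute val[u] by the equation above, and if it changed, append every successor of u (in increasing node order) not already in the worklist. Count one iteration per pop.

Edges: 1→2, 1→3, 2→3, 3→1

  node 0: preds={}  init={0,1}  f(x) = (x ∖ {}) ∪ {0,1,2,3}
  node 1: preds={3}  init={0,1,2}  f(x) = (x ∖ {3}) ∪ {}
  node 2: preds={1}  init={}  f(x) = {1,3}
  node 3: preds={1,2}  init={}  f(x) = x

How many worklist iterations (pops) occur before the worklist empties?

5

Trace (5 dequeues):
  [1] u=0 | in {} | out {0,1,2,3} | prev {0,1} | push {}
  [2] u=1 | in {} | out {0,1,2} | ==
  [3] u=2 | in {0,1,2} | out {1,3} | prev {} | push {}
  [4] u=3 | in {0,1,2,3} | out {0,1,2,3} | prev {} | push {1}
  [5] u=1 | in {0,1,2,3} | out {0,1,2} | ==

Converged values:
  [0] {0,1,2,3}
  [1] {0,1,2}
  [2] {1,3}
  [3] {0,1,2,3}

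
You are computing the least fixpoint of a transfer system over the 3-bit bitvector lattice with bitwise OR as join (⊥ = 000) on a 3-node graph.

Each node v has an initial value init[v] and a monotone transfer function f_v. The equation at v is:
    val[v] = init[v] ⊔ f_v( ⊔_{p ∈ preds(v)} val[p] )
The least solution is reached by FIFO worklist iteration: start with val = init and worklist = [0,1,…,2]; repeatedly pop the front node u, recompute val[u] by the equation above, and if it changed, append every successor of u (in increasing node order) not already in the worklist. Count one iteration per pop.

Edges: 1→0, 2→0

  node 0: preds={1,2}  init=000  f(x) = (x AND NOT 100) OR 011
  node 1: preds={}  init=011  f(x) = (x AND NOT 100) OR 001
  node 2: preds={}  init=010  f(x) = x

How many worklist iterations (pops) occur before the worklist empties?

3

Iteration log — 3 steps:
  step 1. node 0  ⊔preds=011  new=011  old=000  +wl: 
  step 2. node 1  ⊔preds=000  new=011  stable
  step 3. node 2  ⊔preds=000  new=010  stable

Least fixpoint reached:
  node 0: 011
  node 1: 011
  node 2: 010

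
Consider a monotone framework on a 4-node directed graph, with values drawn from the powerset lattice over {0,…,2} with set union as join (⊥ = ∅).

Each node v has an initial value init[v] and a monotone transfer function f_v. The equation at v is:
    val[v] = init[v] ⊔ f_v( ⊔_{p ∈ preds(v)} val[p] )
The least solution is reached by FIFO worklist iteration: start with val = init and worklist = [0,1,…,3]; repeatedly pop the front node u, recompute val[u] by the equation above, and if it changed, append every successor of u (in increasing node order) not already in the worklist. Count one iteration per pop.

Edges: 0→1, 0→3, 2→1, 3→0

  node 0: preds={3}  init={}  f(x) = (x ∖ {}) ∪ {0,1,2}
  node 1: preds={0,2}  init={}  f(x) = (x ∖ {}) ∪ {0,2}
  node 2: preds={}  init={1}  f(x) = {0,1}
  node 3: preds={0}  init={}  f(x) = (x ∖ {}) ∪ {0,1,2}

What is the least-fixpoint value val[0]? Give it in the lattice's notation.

{0,1,2}

Worklist (6 pops):
  #1 pop 0: in={} → {0,1,2} (was {}); enqueue []
  #2 pop 1: in={0,1,2} → {0,1,2} (was {}); enqueue []
  #3 pop 2: in={} → {0,1} (was {1}); enqueue [1]
  #4 pop 3: in={0,1,2} → {0,1,2} (was {}); enqueue [0]
  #5 pop 1: in={0,1,2} → {0,1,2} (no change)
  #6 pop 0: in={0,1,2} → {0,1,2} (no change)

Fixpoint:
  val[0] = {0,1,2}
  val[1] = {0,1,2}
  val[2] = {0,1}
  val[3] = {0,1,2}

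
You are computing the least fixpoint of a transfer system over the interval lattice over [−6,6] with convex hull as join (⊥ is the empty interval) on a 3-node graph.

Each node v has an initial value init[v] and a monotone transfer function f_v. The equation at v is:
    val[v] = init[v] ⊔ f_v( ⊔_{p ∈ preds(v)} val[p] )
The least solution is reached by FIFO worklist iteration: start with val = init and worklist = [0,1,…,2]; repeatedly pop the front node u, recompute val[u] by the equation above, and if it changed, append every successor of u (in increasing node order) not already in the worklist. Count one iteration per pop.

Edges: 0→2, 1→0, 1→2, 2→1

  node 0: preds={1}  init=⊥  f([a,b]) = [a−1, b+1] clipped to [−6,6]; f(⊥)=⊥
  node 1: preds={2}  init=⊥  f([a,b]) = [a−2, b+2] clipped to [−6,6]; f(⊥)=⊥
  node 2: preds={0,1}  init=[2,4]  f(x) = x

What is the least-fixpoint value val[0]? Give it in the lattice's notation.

[-6,6]

Iteration log — 15 steps:
  step 1. node 0  ⊔preds=⊥  new=⊥  stable
  step 2. node 1  ⊔preds=[2,4]  new=[0,6]  old=⊥  +wl: 0
  step 3. node 2  ⊔preds=[0,6]  new=[0,6]  old=[2,4]  +wl: 1
  step 4. node 0  ⊔preds=[0,6]  new=[-1,6]  old=⊥  +wl: 2
  step 5. node 1  ⊔preds=[0,6]  new=[-2,6]  old=[0,6]  +wl: 0
  step 6. node 2  ⊔preds=[-2,6]  new=[-2,6]  old=[0,6]  +wl: 1
  step 7. node 0  ⊔preds=[-2,6]  new=[-3,6]  old=[-1,6]  +wl: 2
  step 8. node 1  ⊔preds=[-2,6]  new=[-4,6]  old=[-2,6]  +wl: 0
  step 9. node 2  ⊔preds=[-4,6]  new=[-4,6]  old=[-2,6]  +wl: 1
  step 10. node 0  ⊔preds=[-4,6]  new=[-5,6]  old=[-3,6]  +wl: 2
  step 11. node 1  ⊔preds=[-4,6]  new=[-6,6]  old=[-4,6]  +wl: 0
  step 12. node 2  ⊔preds=[-6,6]  new=[-6,6]  old=[-4,6]  +wl: 1
  step 13. node 0  ⊔preds=[-6,6]  new=[-6,6]  old=[-5,6]  +wl: 2
  step 14. node 1  ⊔preds=[-6,6]  new=[-6,6]  stable
  step 15. node 2  ⊔preds=[-6,6]  new=[-6,6]  stable

Least fixpoint reached:
  node 0: [-6,6]
  node 1: [-6,6]
  node 2: [-6,6]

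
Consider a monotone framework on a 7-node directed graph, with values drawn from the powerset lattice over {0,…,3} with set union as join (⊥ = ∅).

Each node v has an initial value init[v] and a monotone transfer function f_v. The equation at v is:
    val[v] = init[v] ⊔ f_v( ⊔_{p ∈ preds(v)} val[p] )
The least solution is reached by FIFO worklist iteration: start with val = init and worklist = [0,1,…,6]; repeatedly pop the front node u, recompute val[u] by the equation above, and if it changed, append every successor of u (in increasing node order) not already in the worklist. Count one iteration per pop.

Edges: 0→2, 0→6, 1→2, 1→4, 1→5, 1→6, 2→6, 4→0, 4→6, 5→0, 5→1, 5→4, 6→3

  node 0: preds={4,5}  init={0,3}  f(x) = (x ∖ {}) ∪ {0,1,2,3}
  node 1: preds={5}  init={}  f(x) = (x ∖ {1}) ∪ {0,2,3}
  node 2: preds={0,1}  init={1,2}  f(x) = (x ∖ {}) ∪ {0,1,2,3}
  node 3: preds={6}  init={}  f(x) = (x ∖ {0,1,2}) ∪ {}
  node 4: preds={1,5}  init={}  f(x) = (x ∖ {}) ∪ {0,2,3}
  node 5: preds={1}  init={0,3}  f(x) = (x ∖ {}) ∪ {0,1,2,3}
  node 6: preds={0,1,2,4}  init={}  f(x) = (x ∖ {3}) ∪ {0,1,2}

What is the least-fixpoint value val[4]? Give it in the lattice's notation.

{0,1,2,3}

Iteration log — 13 steps:
  step 1. node 0  ⊔preds={0,3}  new={0,1,2,3}  old={0,3}  +wl: 
  step 2. node 1  ⊔preds={0,3}  new={0,2,3}  old={}  +wl: 
  step 3. node 2  ⊔preds={0,1,2,3}  new={0,1,2,3}  old={1,2}  +wl: 
  step 4. node 3  ⊔preds={}  new={}  stable
  step 5. node 4  ⊔preds={0,2,3}  new={0,2,3}  old={}  +wl: 0
  step 6. node 5  ⊔preds={0,2,3}  new={0,1,2,3}  old={0,3}  +wl: 1,4
  step 7. node 6  ⊔preds={0,1,2,3}  new={0,1,2}  old={}  +wl: 3
  step 8. node 0  ⊔preds={0,1,2,3}  new={0,1,2,3}  stable
  step 9. node 1  ⊔preds={0,1,2,3}  new={0,2,3}  stable
  step 10. node 4  ⊔preds={0,1,2,3}  new={0,1,2,3}  old={0,2,3}  +wl: 0,6
  step 11. node 3  ⊔preds={0,1,2}  new={}  stable
  step 12. node 0  ⊔preds={0,1,2,3}  new={0,1,2,3}  stable
  step 13. node 6  ⊔preds={0,1,2,3}  new={0,1,2}  stable

Least fixpoint reached:
  node 0: {0,1,2,3}
  node 1: {0,2,3}
  node 2: {0,1,2,3}
  node 3: {}
  node 4: {0,1,2,3}
  node 5: {0,1,2,3}
  node 6: {0,1,2}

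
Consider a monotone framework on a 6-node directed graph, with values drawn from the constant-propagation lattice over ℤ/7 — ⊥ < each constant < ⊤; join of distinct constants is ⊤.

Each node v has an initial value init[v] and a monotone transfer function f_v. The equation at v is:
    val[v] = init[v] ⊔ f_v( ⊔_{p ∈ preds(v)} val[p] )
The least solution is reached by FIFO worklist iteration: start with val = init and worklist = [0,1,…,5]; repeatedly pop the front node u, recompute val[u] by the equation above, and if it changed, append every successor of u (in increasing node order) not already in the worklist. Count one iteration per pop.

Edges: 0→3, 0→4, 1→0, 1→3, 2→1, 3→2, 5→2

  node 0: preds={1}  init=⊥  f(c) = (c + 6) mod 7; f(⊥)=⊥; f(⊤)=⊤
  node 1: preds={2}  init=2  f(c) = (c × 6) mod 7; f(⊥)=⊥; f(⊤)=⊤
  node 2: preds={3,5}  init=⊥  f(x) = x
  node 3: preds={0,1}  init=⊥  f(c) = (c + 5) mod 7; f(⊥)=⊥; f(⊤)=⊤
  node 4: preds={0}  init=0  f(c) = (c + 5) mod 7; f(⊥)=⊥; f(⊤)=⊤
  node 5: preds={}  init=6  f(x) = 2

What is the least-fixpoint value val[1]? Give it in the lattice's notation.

Worklist (12 pops):
  #1 pop 0: in=2 → 1 (was ⊥); enqueue []
  #2 pop 1: in=⊥ → 2 (no change)
  #3 pop 2: in=6 → 6 (was ⊥); enqueue [1]
  #4 pop 3: in=⊤ → ⊤ (was ⊥); enqueue [2]
  #5 pop 4: in=1 → ⊤ (was 0); enqueue []
  #6 pop 5: in=⊥ → ⊤ (was 6); enqueue []
  #7 pop 1: in=6 → ⊤ (was 2); enqueue [0,3]
  #8 pop 2: in=⊤ → ⊤ (was 6); enqueue [1]
  #9 pop 0: in=⊤ → ⊤ (was 1); enqueue [4]
  #10 pop 3: in=⊤ → ⊤ (no change)
  #11 pop 1: in=⊤ → ⊤ (no change)
  #12 pop 4: in=⊤ → ⊤ (no change)

Fixpoint:
  val[0] = ⊤
  val[1] = ⊤
  val[2] = ⊤
  val[3] = ⊤
  val[4] = ⊤
  val[5] = ⊤

⊤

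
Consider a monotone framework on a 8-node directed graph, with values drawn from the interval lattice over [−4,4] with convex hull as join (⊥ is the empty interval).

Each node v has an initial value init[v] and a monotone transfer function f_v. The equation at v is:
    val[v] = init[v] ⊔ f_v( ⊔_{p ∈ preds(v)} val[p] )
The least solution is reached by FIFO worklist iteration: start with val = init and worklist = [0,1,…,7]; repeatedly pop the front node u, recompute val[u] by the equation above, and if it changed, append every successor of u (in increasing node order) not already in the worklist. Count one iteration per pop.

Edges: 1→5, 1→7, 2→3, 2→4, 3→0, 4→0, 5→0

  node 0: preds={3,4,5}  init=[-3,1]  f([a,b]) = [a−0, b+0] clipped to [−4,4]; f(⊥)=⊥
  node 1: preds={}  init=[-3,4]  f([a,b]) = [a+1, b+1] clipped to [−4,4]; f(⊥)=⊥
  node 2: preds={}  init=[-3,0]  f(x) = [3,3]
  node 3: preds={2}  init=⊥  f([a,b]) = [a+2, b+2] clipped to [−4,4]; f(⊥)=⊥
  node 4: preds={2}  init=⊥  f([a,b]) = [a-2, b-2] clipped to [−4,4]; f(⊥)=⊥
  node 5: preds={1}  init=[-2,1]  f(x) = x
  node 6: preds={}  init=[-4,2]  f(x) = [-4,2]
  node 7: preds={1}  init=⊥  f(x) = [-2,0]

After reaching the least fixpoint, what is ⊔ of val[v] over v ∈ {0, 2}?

[-4,4]

Iteration log — 9 steps:
  step 1. node 0  ⊔preds=[-2,1]  new=[-3,1]  stable
  step 2. node 1  ⊔preds=⊥  new=[-3,4]  stable
  step 3. node 2  ⊔preds=⊥  new=[-3,3]  old=[-3,0]  +wl: 
  step 4. node 3  ⊔preds=[-3,3]  new=[-1,4]  old=⊥  +wl: 0
  step 5. node 4  ⊔preds=[-3,3]  new=[-4,1]  old=⊥  +wl: 
  step 6. node 5  ⊔preds=[-3,4]  new=[-3,4]  old=[-2,1]  +wl: 
  step 7. node 6  ⊔preds=⊥  new=[-4,2]  stable
  step 8. node 7  ⊔preds=[-3,4]  new=[-2,0]  old=⊥  +wl: 
  step 9. node 0  ⊔preds=[-4,4]  new=[-4,4]  old=[-3,1]  +wl: 

Least fixpoint reached:
  node 0: [-4,4]
  node 1: [-3,4]
  node 2: [-3,3]
  node 3: [-1,4]
  node 4: [-4,1]
  node 5: [-3,4]
  node 6: [-4,2]
  node 7: [-2,0]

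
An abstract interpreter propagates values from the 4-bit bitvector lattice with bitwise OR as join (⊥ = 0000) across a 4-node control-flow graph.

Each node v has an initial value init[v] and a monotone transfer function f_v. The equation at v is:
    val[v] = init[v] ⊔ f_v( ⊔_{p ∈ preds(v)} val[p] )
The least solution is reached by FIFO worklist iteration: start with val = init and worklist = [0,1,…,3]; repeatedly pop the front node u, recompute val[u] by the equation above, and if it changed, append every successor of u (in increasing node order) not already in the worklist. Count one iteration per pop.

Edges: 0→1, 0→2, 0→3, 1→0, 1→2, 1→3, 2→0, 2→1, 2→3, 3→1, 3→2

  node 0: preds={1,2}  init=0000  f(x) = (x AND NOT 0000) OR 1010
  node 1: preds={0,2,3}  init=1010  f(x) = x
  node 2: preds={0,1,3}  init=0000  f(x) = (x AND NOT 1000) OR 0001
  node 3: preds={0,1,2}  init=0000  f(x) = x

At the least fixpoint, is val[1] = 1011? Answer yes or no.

yes

Iteration log — 9 steps:
  step 1. node 0  ⊔preds=1010  new=1010  old=0000  +wl: 
  step 2. node 1  ⊔preds=1010  new=1010  stable
  step 3. node 2  ⊔preds=1010  new=0011  old=0000  +wl: 0,1
  step 4. node 3  ⊔preds=1011  new=1011  old=0000  +wl: 2
  step 5. node 0  ⊔preds=1011  new=1011  old=1010  +wl: 3
  step 6. node 1  ⊔preds=1011  new=1011  old=1010  +wl: 0
  step 7. node 2  ⊔preds=1011  new=0011  stable
  step 8. node 3  ⊔preds=1011  new=1011  stable
  step 9. node 0  ⊔preds=1011  new=1011  stable

Least fixpoint reached:
  node 0: 1011
  node 1: 1011
  node 2: 0011
  node 3: 1011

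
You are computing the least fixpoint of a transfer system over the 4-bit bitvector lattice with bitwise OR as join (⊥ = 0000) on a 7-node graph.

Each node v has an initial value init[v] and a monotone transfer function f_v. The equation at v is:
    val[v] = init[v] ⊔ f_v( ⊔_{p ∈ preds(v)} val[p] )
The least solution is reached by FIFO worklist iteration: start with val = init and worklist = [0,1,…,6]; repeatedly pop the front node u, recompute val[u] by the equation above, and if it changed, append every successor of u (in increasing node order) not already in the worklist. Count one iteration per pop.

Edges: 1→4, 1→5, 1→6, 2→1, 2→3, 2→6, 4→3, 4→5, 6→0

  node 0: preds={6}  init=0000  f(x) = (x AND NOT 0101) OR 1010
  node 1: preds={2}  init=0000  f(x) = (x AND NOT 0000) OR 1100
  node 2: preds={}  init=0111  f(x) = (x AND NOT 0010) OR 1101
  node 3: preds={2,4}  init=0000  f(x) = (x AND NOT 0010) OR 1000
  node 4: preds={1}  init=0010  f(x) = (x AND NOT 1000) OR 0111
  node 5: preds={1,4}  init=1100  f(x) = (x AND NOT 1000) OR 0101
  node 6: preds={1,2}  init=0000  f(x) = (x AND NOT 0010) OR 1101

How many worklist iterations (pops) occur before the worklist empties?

10

Iteration log — 10 steps:
  step 1. node 0  ⊔preds=0000  new=1010  old=0000  +wl: 
  step 2. node 1  ⊔preds=0111  new=1111  old=0000  +wl: 
  step 3. node 2  ⊔preds=0000  new=1111  old=0111  +wl: 1
  step 4. node 3  ⊔preds=1111  new=1101  old=0000  +wl: 
  step 5. node 4  ⊔preds=1111  new=0111  old=0010  +wl: 3
  step 6. node 5  ⊔preds=1111  new=1111  old=1100  +wl: 
  step 7. node 6  ⊔preds=1111  new=1101  old=0000  +wl: 0
  step 8. node 1  ⊔preds=1111  new=1111  stable
  step 9. node 3  ⊔preds=1111  new=1101  stable
  step 10. node 0  ⊔preds=1101  new=1010  stable

Least fixpoint reached:
  node 0: 1010
  node 1: 1111
  node 2: 1111
  node 3: 1101
  node 4: 0111
  node 5: 1111
  node 6: 1101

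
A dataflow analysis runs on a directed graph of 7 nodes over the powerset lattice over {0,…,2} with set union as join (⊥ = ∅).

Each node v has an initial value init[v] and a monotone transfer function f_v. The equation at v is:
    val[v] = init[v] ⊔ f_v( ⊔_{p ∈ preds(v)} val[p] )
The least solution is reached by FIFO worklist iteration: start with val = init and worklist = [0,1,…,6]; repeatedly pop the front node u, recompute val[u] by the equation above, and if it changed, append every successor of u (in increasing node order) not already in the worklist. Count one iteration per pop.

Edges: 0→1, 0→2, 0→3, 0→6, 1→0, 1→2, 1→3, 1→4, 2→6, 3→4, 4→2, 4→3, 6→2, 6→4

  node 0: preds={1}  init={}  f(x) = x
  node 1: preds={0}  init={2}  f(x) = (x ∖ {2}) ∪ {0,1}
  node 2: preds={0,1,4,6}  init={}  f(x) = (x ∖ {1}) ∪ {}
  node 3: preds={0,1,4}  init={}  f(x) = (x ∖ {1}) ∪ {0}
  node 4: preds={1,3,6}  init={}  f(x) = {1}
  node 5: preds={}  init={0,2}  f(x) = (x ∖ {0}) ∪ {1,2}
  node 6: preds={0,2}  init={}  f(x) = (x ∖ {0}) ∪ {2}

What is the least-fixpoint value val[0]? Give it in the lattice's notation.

{0,1,2}

Trace (15 dequeues):
  [1] u=0 | in {2} | out {2} | prev {} | push {}
  [2] u=1 | in {2} | out {0,1,2} | prev {2} | push {0}
  [3] u=2 | in {0,1,2} | out {0,2} | prev {} | push {}
  [4] u=3 | in {0,1,2} | out {0,2} | prev {} | push {}
  [5] u=4 | in {0,1,2} | out {1} | prev {} | push {2,3}
  [6] u=5 | in {} | out {0,1,2} | prev {0,2} | push {}
  [7] u=6 | in {0,2} | out {2} | prev {} | push {4}
  [8] u=0 | in {0,1,2} | out {0,1,2} | prev {2} | push {1,6}
  [9] u=2 | in {0,1,2} | out {0,2} | ==
  [10] u=3 | in {0,1,2} | out {0,2} | ==
  [11] u=4 | in {0,1,2} | out {1} | ==
  [12] u=1 | in {0,1,2} | out {0,1,2} | ==
  [13] u=6 | in {0,1,2} | out {1,2} | prev {2} | push {2,4}
  [14] u=2 | in {0,1,2} | out {0,2} | ==
  [15] u=4 | in {0,1,2} | out {1} | ==

Converged values:
  [0] {0,1,2}
  [1] {0,1,2}
  [2] {0,2}
  [3] {0,2}
  [4] {1}
  [5] {0,1,2}
  [6] {1,2}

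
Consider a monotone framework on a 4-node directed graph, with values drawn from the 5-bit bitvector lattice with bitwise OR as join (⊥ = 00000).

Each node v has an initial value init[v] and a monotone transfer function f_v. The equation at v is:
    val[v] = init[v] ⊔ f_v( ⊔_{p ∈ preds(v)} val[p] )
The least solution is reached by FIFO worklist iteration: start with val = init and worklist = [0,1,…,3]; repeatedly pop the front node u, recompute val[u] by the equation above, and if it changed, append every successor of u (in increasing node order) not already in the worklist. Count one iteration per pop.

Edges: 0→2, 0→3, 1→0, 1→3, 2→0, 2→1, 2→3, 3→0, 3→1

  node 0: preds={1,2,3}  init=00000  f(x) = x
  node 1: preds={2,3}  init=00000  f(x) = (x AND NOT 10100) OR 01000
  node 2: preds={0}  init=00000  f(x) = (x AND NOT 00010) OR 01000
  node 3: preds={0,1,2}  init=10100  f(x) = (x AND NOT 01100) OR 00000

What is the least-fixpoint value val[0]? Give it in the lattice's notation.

11100

Trace (8 dequeues):
  [1] u=0 | in 10100 | out 10100 | prev 00000 | push {}
  [2] u=1 | in 10100 | out 01000 | prev 00000 | push {0}
  [3] u=2 | in 10100 | out 11100 | prev 00000 | push {1}
  [4] u=3 | in 11100 | out 10100 | ==
  [5] u=0 | in 11100 | out 11100 | prev 10100 | push {2,3}
  [6] u=1 | in 11100 | out 01000 | ==
  [7] u=2 | in 11100 | out 11100 | ==
  [8] u=3 | in 11100 | out 10100 | ==

Converged values:
  [0] 11100
  [1] 01000
  [2] 11100
  [3] 10100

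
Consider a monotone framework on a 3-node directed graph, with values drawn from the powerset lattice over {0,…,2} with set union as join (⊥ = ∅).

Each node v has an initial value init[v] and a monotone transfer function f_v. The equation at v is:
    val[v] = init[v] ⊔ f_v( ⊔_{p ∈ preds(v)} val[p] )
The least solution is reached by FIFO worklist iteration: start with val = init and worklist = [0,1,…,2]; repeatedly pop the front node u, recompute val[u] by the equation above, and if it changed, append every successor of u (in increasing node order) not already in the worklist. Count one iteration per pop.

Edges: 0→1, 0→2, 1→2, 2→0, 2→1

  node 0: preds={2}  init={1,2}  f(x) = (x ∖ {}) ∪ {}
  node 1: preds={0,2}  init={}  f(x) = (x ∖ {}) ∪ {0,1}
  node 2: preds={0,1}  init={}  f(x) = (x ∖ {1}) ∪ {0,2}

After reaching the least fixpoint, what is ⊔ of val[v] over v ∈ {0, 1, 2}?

{0,1,2}

Iteration log — 6 steps:
  step 1. node 0  ⊔preds={}  new={1,2}  stable
  step 2. node 1  ⊔preds={1,2}  new={0,1,2}  old={}  +wl: 
  step 3. node 2  ⊔preds={0,1,2}  new={0,2}  old={}  +wl: 0,1
  step 4. node 0  ⊔preds={0,2}  new={0,1,2}  old={1,2}  +wl: 2
  step 5. node 1  ⊔preds={0,1,2}  new={0,1,2}  stable
  step 6. node 2  ⊔preds={0,1,2}  new={0,2}  stable

Least fixpoint reached:
  node 0: {0,1,2}
  node 1: {0,1,2}
  node 2: {0,2}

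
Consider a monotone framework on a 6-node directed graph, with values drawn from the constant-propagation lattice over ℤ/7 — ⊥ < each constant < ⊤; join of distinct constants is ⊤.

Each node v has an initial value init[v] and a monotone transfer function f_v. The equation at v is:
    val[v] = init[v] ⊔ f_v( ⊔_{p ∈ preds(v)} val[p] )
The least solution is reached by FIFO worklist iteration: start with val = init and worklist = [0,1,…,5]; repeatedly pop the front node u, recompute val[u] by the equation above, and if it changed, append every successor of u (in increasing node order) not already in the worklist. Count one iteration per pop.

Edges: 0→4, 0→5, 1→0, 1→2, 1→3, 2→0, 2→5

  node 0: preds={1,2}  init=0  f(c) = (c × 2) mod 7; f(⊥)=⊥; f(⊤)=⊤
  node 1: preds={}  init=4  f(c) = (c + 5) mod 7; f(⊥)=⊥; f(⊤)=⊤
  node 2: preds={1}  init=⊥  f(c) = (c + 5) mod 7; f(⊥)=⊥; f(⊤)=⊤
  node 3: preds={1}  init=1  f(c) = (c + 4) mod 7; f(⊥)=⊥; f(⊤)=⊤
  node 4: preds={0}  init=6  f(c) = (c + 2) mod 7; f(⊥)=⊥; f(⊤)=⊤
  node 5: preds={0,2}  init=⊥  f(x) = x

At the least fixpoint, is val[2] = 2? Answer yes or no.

Trace (7 dequeues):
  [1] u=0 | in 4 | out ⊤ | prev 0 | push {}
  [2] u=1 | in ⊥ | out 4 | ==
  [3] u=2 | in 4 | out 2 | prev ⊥ | push {0}
  [4] u=3 | in 4 | out 1 | ==
  [5] u=4 | in ⊤ | out ⊤ | prev 6 | push {}
  [6] u=5 | in ⊤ | out ⊤ | prev ⊥ | push {}
  [7] u=0 | in ⊤ | out ⊤ | ==

Converged values:
  [0] ⊤
  [1] 4
  [2] 2
  [3] 1
  [4] ⊤
  [5] ⊤

yes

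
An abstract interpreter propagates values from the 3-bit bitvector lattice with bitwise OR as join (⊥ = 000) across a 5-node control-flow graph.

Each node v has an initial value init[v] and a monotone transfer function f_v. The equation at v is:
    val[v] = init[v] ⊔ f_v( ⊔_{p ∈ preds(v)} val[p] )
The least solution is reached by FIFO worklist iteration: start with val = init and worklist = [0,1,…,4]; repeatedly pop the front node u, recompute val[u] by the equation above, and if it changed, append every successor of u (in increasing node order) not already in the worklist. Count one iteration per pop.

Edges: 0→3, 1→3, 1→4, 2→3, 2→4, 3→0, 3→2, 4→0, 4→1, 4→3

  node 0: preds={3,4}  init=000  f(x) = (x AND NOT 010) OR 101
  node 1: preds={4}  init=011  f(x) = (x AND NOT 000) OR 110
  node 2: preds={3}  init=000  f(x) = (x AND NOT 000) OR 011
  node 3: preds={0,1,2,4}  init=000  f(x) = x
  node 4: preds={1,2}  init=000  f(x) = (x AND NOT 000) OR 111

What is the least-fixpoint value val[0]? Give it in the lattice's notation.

Worklist (10 pops):
  #1 pop 0: in=000 → 101 (was 000); enqueue []
  #2 pop 1: in=000 → 111 (was 011); enqueue []
  #3 pop 2: in=000 → 011 (was 000); enqueue []
  #4 pop 3: in=111 → 111 (was 000); enqueue [0,2]
  #5 pop 4: in=111 → 111 (was 000); enqueue [1,3]
  #6 pop 0: in=111 → 101 (no change)
  #7 pop 2: in=111 → 111 (was 011); enqueue [4]
  #8 pop 1: in=111 → 111 (no change)
  #9 pop 3: in=111 → 111 (no change)
  #10 pop 4: in=111 → 111 (no change)

Fixpoint:
  val[0] = 101
  val[1] = 111
  val[2] = 111
  val[3] = 111
  val[4] = 111

101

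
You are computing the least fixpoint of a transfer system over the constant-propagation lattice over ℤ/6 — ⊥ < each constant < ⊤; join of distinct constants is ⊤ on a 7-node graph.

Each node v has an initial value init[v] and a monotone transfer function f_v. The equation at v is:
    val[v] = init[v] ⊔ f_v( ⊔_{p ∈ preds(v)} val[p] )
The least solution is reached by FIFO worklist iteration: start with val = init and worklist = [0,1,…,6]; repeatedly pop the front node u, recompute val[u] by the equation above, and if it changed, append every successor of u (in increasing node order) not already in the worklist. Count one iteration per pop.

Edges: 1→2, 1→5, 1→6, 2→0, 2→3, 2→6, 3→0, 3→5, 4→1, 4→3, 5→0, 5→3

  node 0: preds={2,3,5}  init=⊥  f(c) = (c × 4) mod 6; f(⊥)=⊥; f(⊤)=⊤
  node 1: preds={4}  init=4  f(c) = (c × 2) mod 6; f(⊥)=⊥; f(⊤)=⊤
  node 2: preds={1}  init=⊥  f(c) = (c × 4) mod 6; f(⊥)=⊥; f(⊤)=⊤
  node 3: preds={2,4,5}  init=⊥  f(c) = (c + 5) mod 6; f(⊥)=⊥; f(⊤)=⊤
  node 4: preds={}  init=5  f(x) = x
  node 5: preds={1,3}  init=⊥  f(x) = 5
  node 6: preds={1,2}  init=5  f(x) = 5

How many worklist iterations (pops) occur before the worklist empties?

9

Trace (9 dequeues):
  [1] u=0 | in ⊥ | out ⊥ | ==
  [2] u=1 | in 5 | out 4 | ==
  [3] u=2 | in 4 | out 4 | prev ⊥ | push {0}
  [4] u=3 | in ⊤ | out ⊤ | prev ⊥ | push {}
  [5] u=4 | in ⊥ | out 5 | ==
  [6] u=5 | in ⊤ | out 5 | prev ⊥ | push {3}
  [7] u=6 | in 4 | out 5 | ==
  [8] u=0 | in ⊤ | out ⊤ | prev ⊥ | push {}
  [9] u=3 | in ⊤ | out ⊤ | ==

Converged values:
  [0] ⊤
  [1] 4
  [2] 4
  [3] ⊤
  [4] 5
  [5] 5
  [6] 5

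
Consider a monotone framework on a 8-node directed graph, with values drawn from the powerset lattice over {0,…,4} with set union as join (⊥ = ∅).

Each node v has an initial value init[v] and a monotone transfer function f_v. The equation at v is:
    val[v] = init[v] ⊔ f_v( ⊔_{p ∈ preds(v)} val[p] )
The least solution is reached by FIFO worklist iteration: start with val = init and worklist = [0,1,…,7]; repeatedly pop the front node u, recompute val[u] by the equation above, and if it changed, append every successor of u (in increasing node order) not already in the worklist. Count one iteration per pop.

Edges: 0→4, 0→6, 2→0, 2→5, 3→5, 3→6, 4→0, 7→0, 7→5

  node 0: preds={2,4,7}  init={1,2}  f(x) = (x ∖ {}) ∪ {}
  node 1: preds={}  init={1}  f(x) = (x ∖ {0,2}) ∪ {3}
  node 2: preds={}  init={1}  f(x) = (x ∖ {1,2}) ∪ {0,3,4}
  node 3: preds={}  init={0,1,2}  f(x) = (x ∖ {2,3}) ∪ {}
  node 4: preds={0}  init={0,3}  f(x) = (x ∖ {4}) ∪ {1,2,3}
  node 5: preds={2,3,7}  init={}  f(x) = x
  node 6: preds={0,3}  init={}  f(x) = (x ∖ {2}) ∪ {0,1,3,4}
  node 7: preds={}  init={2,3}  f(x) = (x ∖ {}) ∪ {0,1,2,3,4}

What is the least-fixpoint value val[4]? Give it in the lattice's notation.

Worklist (12 pops):
  #1 pop 0: in={0,1,2,3} → {0,1,2,3} (was {1,2}); enqueue []
  #2 pop 1: in={} → {1,3} (was {1}); enqueue []
  #3 pop 2: in={} → {0,1,3,4} (was {1}); enqueue [0]
  #4 pop 3: in={} → {0,1,2} (no change)
  #5 pop 4: in={0,1,2,3} → {0,1,2,3} (was {0,3}); enqueue []
  #6 pop 5: in={0,1,2,3,4} → {0,1,2,3,4} (was {}); enqueue []
  #7 pop 6: in={0,1,2,3} → {0,1,3,4} (was {}); enqueue []
  #8 pop 7: in={} → {0,1,2,3,4} (was {2,3}); enqueue [5]
  #9 pop 0: in={0,1,2,3,4} → {0,1,2,3,4} (was {0,1,2,3}); enqueue [4,6]
  #10 pop 5: in={0,1,2,3,4} → {0,1,2,3,4} (no change)
  #11 pop 4: in={0,1,2,3,4} → {0,1,2,3} (no change)
  #12 pop 6: in={0,1,2,3,4} → {0,1,3,4} (no change)

Fixpoint:
  val[0] = {0,1,2,3,4}
  val[1] = {1,3}
  val[2] = {0,1,3,4}
  val[3] = {0,1,2}
  val[4] = {0,1,2,3}
  val[5] = {0,1,2,3,4}
  val[6] = {0,1,3,4}
  val[7] = {0,1,2,3,4}

{0,1,2,3}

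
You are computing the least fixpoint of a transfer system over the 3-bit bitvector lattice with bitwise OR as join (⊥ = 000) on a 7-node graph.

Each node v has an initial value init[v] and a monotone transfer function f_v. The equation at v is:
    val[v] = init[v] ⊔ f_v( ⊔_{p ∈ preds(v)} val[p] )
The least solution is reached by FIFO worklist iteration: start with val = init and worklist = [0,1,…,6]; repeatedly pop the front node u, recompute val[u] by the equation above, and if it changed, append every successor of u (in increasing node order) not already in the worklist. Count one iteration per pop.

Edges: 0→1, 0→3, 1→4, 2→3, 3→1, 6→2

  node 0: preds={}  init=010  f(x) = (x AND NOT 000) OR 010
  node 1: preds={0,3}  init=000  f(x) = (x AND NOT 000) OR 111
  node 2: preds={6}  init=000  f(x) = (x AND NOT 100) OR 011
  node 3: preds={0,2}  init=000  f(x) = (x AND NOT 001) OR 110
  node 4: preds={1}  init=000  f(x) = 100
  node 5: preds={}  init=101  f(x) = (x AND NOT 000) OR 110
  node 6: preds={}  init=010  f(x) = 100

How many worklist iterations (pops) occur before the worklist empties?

9

Worklist (9 pops):
  #1 pop 0: in=000 → 010 (no change)
  #2 pop 1: in=010 → 111 (was 000); enqueue []
  #3 pop 2: in=010 → 011 (was 000); enqueue []
  #4 pop 3: in=011 → 110 (was 000); enqueue [1]
  #5 pop 4: in=111 → 100 (was 000); enqueue []
  #6 pop 5: in=000 → 111 (was 101); enqueue []
  #7 pop 6: in=000 → 110 (was 010); enqueue [2]
  #8 pop 1: in=110 → 111 (no change)
  #9 pop 2: in=110 → 011 (no change)

Fixpoint:
  val[0] = 010
  val[1] = 111
  val[2] = 011
  val[3] = 110
  val[4] = 100
  val[5] = 111
  val[6] = 110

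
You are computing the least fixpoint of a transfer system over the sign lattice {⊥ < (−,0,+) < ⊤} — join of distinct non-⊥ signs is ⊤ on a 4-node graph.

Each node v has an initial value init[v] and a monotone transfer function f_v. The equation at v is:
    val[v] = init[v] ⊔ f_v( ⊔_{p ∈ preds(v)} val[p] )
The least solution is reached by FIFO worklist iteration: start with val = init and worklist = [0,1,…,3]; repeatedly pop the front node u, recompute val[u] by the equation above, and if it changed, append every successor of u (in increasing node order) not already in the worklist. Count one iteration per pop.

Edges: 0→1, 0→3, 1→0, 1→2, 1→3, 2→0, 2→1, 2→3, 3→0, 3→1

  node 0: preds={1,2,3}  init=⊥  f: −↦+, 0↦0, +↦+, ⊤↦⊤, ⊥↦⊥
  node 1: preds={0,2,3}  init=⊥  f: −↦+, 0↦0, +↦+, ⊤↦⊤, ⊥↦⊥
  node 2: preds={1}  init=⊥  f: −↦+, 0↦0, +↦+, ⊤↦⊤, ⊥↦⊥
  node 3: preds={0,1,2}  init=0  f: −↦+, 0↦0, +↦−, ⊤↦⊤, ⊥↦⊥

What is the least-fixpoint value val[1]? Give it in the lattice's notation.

Worklist (6 pops):
  #1 pop 0: in=0 → 0 (was ⊥); enqueue []
  #2 pop 1: in=0 → 0 (was ⊥); enqueue [0]
  #3 pop 2: in=0 → 0 (was ⊥); enqueue [1]
  #4 pop 3: in=0 → 0 (no change)
  #5 pop 0: in=0 → 0 (no change)
  #6 pop 1: in=0 → 0 (no change)

Fixpoint:
  val[0] = 0
  val[1] = 0
  val[2] = 0
  val[3] = 0

0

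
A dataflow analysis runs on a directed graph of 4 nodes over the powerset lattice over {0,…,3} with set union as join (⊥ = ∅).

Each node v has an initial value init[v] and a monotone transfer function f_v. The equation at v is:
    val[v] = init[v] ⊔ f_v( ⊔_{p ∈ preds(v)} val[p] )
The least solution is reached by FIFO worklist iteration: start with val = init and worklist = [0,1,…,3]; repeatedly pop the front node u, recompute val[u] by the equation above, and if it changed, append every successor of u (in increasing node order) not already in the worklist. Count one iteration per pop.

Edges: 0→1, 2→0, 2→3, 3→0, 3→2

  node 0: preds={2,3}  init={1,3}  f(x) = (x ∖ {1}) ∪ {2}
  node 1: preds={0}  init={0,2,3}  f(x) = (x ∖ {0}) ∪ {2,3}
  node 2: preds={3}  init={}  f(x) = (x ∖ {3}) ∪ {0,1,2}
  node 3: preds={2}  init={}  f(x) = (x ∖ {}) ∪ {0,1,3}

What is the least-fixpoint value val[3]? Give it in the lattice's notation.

Trace (7 dequeues):
  [1] u=0 | in {} | out {1,2,3} | prev {1,3} | push {}
  [2] u=1 | in {1,2,3} | out {0,1,2,3} | prev {0,2,3} | push {}
  [3] u=2 | in {} | out {0,1,2} | prev {} | push {0}
  [4] u=3 | in {0,1,2} | out {0,1,2,3} | prev {} | push {2}
  [5] u=0 | in {0,1,2,3} | out {0,1,2,3} | prev {1,2,3} | push {1}
  [6] u=2 | in {0,1,2,3} | out {0,1,2} | ==
  [7] u=1 | in {0,1,2,3} | out {0,1,2,3} | ==

Converged values:
  [0] {0,1,2,3}
  [1] {0,1,2,3}
  [2] {0,1,2}
  [3] {0,1,2,3}

{0,1,2,3}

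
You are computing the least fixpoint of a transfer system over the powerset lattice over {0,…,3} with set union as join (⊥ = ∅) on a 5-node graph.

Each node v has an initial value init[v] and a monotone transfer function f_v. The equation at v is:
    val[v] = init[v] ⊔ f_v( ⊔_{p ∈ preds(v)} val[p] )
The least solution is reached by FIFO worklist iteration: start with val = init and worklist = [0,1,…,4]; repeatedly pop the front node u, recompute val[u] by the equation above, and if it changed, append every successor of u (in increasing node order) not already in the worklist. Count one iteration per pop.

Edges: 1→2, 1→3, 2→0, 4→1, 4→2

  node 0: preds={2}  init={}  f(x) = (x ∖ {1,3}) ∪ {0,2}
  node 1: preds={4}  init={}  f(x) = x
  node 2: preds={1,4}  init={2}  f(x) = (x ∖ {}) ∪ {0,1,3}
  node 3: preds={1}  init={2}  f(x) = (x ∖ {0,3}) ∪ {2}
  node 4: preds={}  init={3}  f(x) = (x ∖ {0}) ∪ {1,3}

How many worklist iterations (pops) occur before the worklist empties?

Iteration log — 9 steps:
  step 1. node 0  ⊔preds={2}  new={0,2}  old={}  +wl: 
  step 2. node 1  ⊔preds={3}  new={3}  old={}  +wl: 
  step 3. node 2  ⊔preds={3}  new={0,1,2,3}  old={2}  +wl: 0
  step 4. node 3  ⊔preds={3}  new={2}  stable
  step 5. node 4  ⊔preds={}  new={1,3}  old={3}  +wl: 1,2
  step 6. node 0  ⊔preds={0,1,2,3}  new={0,2}  stable
  step 7. node 1  ⊔preds={1,3}  new={1,3}  old={3}  +wl: 3
  step 8. node 2  ⊔preds={1,3}  new={0,1,2,3}  stable
  step 9. node 3  ⊔preds={1,3}  new={1,2}  old={2}  +wl: 

Least fixpoint reached:
  node 0: {0,2}
  node 1: {1,3}
  node 2: {0,1,2,3}
  node 3: {1,2}
  node 4: {1,3}

9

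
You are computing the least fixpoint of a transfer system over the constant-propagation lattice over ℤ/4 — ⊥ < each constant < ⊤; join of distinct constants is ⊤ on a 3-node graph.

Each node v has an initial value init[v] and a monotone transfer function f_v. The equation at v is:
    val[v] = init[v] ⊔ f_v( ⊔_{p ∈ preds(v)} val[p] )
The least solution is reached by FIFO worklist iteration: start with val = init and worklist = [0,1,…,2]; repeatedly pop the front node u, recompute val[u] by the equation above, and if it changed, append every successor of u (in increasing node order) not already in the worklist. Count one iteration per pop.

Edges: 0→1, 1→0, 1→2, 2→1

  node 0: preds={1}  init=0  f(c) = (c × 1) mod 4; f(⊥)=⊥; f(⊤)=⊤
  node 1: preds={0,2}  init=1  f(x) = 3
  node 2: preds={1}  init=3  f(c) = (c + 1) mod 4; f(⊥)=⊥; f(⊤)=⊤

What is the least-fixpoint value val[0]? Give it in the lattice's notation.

⊤

Iteration log — 5 steps:
  step 1. node 0  ⊔preds=1  new=⊤  old=0  +wl: 
  step 2. node 1  ⊔preds=⊤  new=⊤  old=1  +wl: 0
  step 3. node 2  ⊔preds=⊤  new=⊤  old=3  +wl: 1
  step 4. node 0  ⊔preds=⊤  new=⊤  stable
  step 5. node 1  ⊔preds=⊤  new=⊤  stable

Least fixpoint reached:
  node 0: ⊤
  node 1: ⊤
  node 2: ⊤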